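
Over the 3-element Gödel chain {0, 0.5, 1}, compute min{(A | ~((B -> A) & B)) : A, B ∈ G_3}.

The minimum is attained at A = 0.5, B = 0.5:
  (B -> A): 0.5 ≤ 0.5, so result = 1
  ((B -> A) & B) = min(1, 0.5) = 0.5
  ~((B -> A) & B): Gödel ¬ of 0.5 = 0 (operand ≠ 0)
  (A | ~((B -> A) & B)) = max(0.5, 0) = 0.5
Checking all 9 assignments confirms none give a value below 0.50.

0.50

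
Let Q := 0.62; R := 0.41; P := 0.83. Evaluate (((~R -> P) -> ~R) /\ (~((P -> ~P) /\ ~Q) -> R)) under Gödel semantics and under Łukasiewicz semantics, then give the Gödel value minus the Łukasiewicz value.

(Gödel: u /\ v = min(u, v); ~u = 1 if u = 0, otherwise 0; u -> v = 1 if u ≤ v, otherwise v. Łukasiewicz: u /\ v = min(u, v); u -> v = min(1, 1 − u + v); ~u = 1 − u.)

-0.59

Gödel evaluation:
  ~R: Gödel ¬ of 0.41 = 0 (operand ≠ 0)
  (~R -> P): 0 ≤ 0.83, so result = 1
  ~R: Gödel ¬ of 0.41 = 0 (operand ≠ 0)
  ((~R -> P) -> ~R): 1 > 0, so result = 0
  ~P: Gödel ¬ of 0.83 = 0 (operand ≠ 0)
  (P -> ~P): 0.83 > 0, so result = 0
  ~Q: Gödel ¬ of 0.62 = 0 (operand ≠ 0)
  ((P -> ~P) /\ ~Q) = min(0, 0) = 0
  ~((P -> ~P) /\ ~Q): Gödel ¬ of 0 = 1 (operand is 0)
  (~((P -> ~P) /\ ~Q) -> R): 1 > 0.41, so result = 0.41
  (((~R -> P) -> ~R) /\ (~((P -> ~P) /\ ~Q) -> R)) = min(0, 0.41) = 0
  Gödel value = 0
Łukasiewicz evaluation:
  ~R: Łukasiewicz ¬ gives 1 − 0.41 = 0.59
  (~R -> P): min(1, 1 − 0.59 + 0.83) = 1
  ~R: Łukasiewicz ¬ gives 1 − 0.41 = 0.59
  ((~R -> P) -> ~R): min(1, 1 − 1 + 0.59) = 0.59
  ~P: Łukasiewicz ¬ gives 1 − 0.83 = 0.17
  (P -> ~P): min(1, 1 − 0.83 + 0.17) = 0.34
  ~Q: Łukasiewicz ¬ gives 1 − 0.62 = 0.38
  ((P -> ~P) /\ ~Q) = min(0.34, 0.38) = 0.34
  ~((P -> ~P) /\ ~Q): Łukasiewicz ¬ gives 1 − 0.34 = 0.66
  (~((P -> ~P) /\ ~Q) -> R): min(1, 1 − 0.66 + 0.41) = 0.75
  (((~R -> P) -> ~R) /\ (~((P -> ~P) /\ ~Q) -> R)) = min(0.59, 0.75) = 0.59
  Łukasiewicz value = 0.59
Difference: 0 − 0.59 = -0.59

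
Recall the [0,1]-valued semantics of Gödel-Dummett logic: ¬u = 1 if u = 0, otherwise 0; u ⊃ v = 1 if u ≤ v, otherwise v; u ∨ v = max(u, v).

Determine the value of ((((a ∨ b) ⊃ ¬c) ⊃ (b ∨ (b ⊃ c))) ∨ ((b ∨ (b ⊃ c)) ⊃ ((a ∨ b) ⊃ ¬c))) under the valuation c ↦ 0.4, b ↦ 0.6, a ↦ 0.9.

(a ∨ b) = max(0.9, 0.6) = 0.9
¬c: Gödel ¬ of 0.4 = 0 (operand ≠ 0)
((a ∨ b) ⊃ ¬c): 0.9 > 0, so result = 0
(b ⊃ c): 0.6 > 0.4, so result = 0.4
(b ∨ (b ⊃ c)) = max(0.6, 0.4) = 0.6
(((a ∨ b) ⊃ ¬c) ⊃ (b ∨ (b ⊃ c))): 0 ≤ 0.6, so result = 1
(b ⊃ c): 0.6 > 0.4, so result = 0.4
(b ∨ (b ⊃ c)) = max(0.6, 0.4) = 0.6
(a ∨ b) = max(0.9, 0.6) = 0.9
¬c: Gödel ¬ of 0.4 = 0 (operand ≠ 0)
((a ∨ b) ⊃ ¬c): 0.9 > 0, so result = 0
((b ∨ (b ⊃ c)) ⊃ ((a ∨ b) ⊃ ¬c)): 0.6 > 0, so result = 0
((((a ∨ b) ⊃ ¬c) ⊃ (b ∨ (b ⊃ c))) ∨ ((b ∨ (b ⊃ c)) ⊃ ((a ∨ b) ⊃ ¬c))) = max(1, 0) = 1

1.00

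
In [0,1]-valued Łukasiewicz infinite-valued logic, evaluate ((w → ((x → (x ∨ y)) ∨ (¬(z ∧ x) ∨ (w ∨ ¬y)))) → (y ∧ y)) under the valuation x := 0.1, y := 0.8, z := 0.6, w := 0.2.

(x ∨ y) = max(0.1, 0.8) = 0.8
(x → (x ∨ y)): min(1, 1 − 0.1 + 0.8) = 1
(z ∧ x) = min(0.6, 0.1) = 0.1
¬(z ∧ x): Łukasiewicz ¬ gives 1 − 0.1 = 0.9
¬y: Łukasiewicz ¬ gives 1 − 0.8 = 0.2
(w ∨ ¬y) = max(0.2, 0.2) = 0.2
(¬(z ∧ x) ∨ (w ∨ ¬y)) = max(0.9, 0.2) = 0.9
((x → (x ∨ y)) ∨ (¬(z ∧ x) ∨ (w ∨ ¬y))) = max(1, 0.9) = 1
(w → ((x → (x ∨ y)) ∨ (¬(z ∧ x) ∨ (w ∨ ¬y)))): min(1, 1 − 0.2 + 1) = 1
(y ∧ y) = min(0.8, 0.8) = 0.8
((w → ((x → (x ∨ y)) ∨ (¬(z ∧ x) ∨ (w ∨ ¬y)))) → (y ∧ y)): min(1, 1 − 1 + 0.8) = 0.8

0.80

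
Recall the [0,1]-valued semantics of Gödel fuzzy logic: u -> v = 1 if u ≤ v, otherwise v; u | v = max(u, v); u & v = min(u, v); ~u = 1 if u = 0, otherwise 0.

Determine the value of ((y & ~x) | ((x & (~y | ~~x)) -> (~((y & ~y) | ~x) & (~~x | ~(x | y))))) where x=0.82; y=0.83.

~x: Gödel ¬ of 0.82 = 0 (operand ≠ 0)
(y & ~x) = min(0.83, 0) = 0
~y: Gödel ¬ of 0.83 = 0 (operand ≠ 0)
~x: Gödel ¬ of 0.82 = 0 (operand ≠ 0)
~~x: Gödel ¬ of 0 = 1 (operand is 0)
(~y | ~~x) = max(0, 1) = 1
(x & (~y | ~~x)) = min(0.82, 1) = 0.82
~y: Gödel ¬ of 0.83 = 0 (operand ≠ 0)
(y & ~y) = min(0.83, 0) = 0
~x: Gödel ¬ of 0.82 = 0 (operand ≠ 0)
((y & ~y) | ~x) = max(0, 0) = 0
~((y & ~y) | ~x): Gödel ¬ of 0 = 1 (operand is 0)
~x: Gödel ¬ of 0.82 = 0 (operand ≠ 0)
~~x: Gödel ¬ of 0 = 1 (operand is 0)
(x | y) = max(0.82, 0.83) = 0.83
~(x | y): Gödel ¬ of 0.83 = 0 (operand ≠ 0)
(~~x | ~(x | y)) = max(1, 0) = 1
(~((y & ~y) | ~x) & (~~x | ~(x | y))) = min(1, 1) = 1
((x & (~y | ~~x)) -> (~((y & ~y) | ~x) & (~~x | ~(x | y)))): 0.82 ≤ 1, so result = 1
((y & ~x) | ((x & (~y | ~~x)) -> (~((y & ~y) | ~x) & (~~x | ~(x | y))))) = max(0, 1) = 1

1.00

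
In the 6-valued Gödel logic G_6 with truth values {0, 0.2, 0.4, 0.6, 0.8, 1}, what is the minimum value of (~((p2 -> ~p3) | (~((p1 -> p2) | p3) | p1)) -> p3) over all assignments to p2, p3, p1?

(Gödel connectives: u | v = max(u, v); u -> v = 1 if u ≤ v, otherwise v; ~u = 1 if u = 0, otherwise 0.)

The minimum is attained at p2 = 0.2, p3 = 0.2, p1 = 0:
  ~p3: Gödel ¬ of 0.2 = 0 (operand ≠ 0)
  (p2 -> ~p3): 0.2 > 0, so result = 0
  (p1 -> p2): 0 ≤ 0.2, so result = 1
  ((p1 -> p2) | p3) = max(1, 0.2) = 1
  ~((p1 -> p2) | p3): Gödel ¬ of 1 = 0 (operand ≠ 0)
  (~((p1 -> p2) | p3) | p1) = max(0, 0) = 0
  ((p2 -> ~p3) | (~((p1 -> p2) | p3) | p1)) = max(0, 0) = 0
  ~((p2 -> ~p3) | (~((p1 -> p2) | p3) | p1)): Gödel ¬ of 0 = 1 (operand is 0)
  (~((p2 -> ~p3) | (~((p1 -> p2) | p3) | p1)) -> p3): 1 > 0.2, so result = 0.2
Checking all 216 assignments confirms none give a value below 0.20.

0.20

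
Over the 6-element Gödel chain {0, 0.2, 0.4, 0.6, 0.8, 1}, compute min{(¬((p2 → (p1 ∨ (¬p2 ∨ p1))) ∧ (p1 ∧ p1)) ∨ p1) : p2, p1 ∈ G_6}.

0.20

The minimum is attained at p2 = 0, p1 = 0.2:
  ¬p2: Gödel ¬ of 0 = 1 (operand is 0)
  (¬p2 ∨ p1) = max(1, 0.2) = 1
  (p1 ∨ (¬p2 ∨ p1)) = max(0.2, 1) = 1
  (p2 → (p1 ∨ (¬p2 ∨ p1))): 0 ≤ 1, so result = 1
  (p1 ∧ p1) = min(0.2, 0.2) = 0.2
  ((p2 → (p1 ∨ (¬p2 ∨ p1))) ∧ (p1 ∧ p1)) = min(1, 0.2) = 0.2
  ¬((p2 → (p1 ∨ (¬p2 ∨ p1))) ∧ (p1 ∧ p1)): Gödel ¬ of 0.2 = 0 (operand ≠ 0)
  (¬((p2 → (p1 ∨ (¬p2 ∨ p1))) ∧ (p1 ∧ p1)) ∨ p1) = max(0, 0.2) = 0.2
Checking all 36 assignments confirms none give a value below 0.20.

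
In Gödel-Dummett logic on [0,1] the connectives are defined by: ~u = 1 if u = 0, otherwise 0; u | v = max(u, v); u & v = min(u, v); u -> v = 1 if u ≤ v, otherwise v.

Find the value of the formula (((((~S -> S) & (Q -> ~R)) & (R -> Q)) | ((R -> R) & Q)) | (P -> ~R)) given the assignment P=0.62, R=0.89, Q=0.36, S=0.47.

~S: Gödel ¬ of 0.47 = 0 (operand ≠ 0)
(~S -> S): 0 ≤ 0.47, so result = 1
~R: Gödel ¬ of 0.89 = 0 (operand ≠ 0)
(Q -> ~R): 0.36 > 0, so result = 0
((~S -> S) & (Q -> ~R)) = min(1, 0) = 0
(R -> Q): 0.89 > 0.36, so result = 0.36
(((~S -> S) & (Q -> ~R)) & (R -> Q)) = min(0, 0.36) = 0
(R -> R): 0.89 ≤ 0.89, so result = 1
((R -> R) & Q) = min(1, 0.36) = 0.36
((((~S -> S) & (Q -> ~R)) & (R -> Q)) | ((R -> R) & Q)) = max(0, 0.36) = 0.36
~R: Gödel ¬ of 0.89 = 0 (operand ≠ 0)
(P -> ~R): 0.62 > 0, so result = 0
(((((~S -> S) & (Q -> ~R)) & (R -> Q)) | ((R -> R) & Q)) | (P -> ~R)) = max(0.36, 0) = 0.36

0.36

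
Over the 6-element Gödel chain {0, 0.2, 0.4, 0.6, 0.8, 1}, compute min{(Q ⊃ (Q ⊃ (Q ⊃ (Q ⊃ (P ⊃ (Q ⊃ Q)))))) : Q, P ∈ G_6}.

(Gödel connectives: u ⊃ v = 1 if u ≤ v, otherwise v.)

Every assignment gives 1. For instance at Q = 0, P = 0:
  (Q ⊃ Q): 0 ≤ 0, so result = 1
  (P ⊃ (Q ⊃ Q)): 0 ≤ 1, so result = 1
  (Q ⊃ (P ⊃ (Q ⊃ Q))): 0 ≤ 1, so result = 1
  (Q ⊃ (Q ⊃ (P ⊃ (Q ⊃ Q)))): 0 ≤ 1, so result = 1
  (Q ⊃ (Q ⊃ (Q ⊃ (P ⊃ (Q ⊃ Q))))): 0 ≤ 1, so result = 1
  (Q ⊃ (Q ⊃ (Q ⊃ (Q ⊃ (P ⊃ (Q ⊃ Q)))))): 0 ≤ 1, so result = 1
All 36 assignments give value 1 — the formula is a G_6-tautology.

1.00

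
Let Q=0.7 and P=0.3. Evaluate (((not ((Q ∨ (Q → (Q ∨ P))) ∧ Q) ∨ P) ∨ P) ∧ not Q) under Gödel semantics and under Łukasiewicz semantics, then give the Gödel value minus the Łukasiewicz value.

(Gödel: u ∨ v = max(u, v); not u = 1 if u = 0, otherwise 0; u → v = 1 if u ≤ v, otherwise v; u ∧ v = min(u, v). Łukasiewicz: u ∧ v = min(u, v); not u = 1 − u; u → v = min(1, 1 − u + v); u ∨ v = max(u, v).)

Gödel evaluation:
  (Q ∨ P) = max(0.7, 0.3) = 0.7
  (Q → (Q ∨ P)): 0.7 ≤ 0.7, so result = 1
  (Q ∨ (Q → (Q ∨ P))) = max(0.7, 1) = 1
  ((Q ∨ (Q → (Q ∨ P))) ∧ Q) = min(1, 0.7) = 0.7
  not ((Q ∨ (Q → (Q ∨ P))) ∧ Q): Gödel ¬ of 0.7 = 0 (operand ≠ 0)
  (not ((Q ∨ (Q → (Q ∨ P))) ∧ Q) ∨ P) = max(0, 0.3) = 0.3
  ((not ((Q ∨ (Q → (Q ∨ P))) ∧ Q) ∨ P) ∨ P) = max(0.3, 0.3) = 0.3
  not Q: Gödel ¬ of 0.7 = 0 (operand ≠ 0)
  (((not ((Q ∨ (Q → (Q ∨ P))) ∧ Q) ∨ P) ∨ P) ∧ not Q) = min(0.3, 0) = 0
  Gödel value = 0
Łukasiewicz evaluation:
  (Q ∨ P) = max(0.7, 0.3) = 0.7
  (Q → (Q ∨ P)): min(1, 1 − 0.7 + 0.7) = 1
  (Q ∨ (Q → (Q ∨ P))) = max(0.7, 1) = 1
  ((Q ∨ (Q → (Q ∨ P))) ∧ Q) = min(1, 0.7) = 0.7
  not ((Q ∨ (Q → (Q ∨ P))) ∧ Q): Łukasiewicz ¬ gives 1 − 0.7 = 0.3
  (not ((Q ∨ (Q → (Q ∨ P))) ∧ Q) ∨ P) = max(0.3, 0.3) = 0.3
  ((not ((Q ∨ (Q → (Q ∨ P))) ∧ Q) ∨ P) ∨ P) = max(0.3, 0.3) = 0.3
  not Q: Łukasiewicz ¬ gives 1 − 0.7 = 0.3
  (((not ((Q ∨ (Q → (Q ∨ P))) ∧ Q) ∨ P) ∨ P) ∧ not Q) = min(0.3, 0.3) = 0.3
  Łukasiewicz value = 0.3
Difference: 0 − 0.3 = -0.30

-0.30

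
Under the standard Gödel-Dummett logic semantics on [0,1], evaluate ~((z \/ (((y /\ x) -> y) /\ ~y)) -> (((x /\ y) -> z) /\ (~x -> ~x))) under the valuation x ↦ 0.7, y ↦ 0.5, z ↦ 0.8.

0.00

(y /\ x) = min(0.5, 0.7) = 0.5
((y /\ x) -> y): 0.5 ≤ 0.5, so result = 1
~y: Gödel ¬ of 0.5 = 0 (operand ≠ 0)
(((y /\ x) -> y) /\ ~y) = min(1, 0) = 0
(z \/ (((y /\ x) -> y) /\ ~y)) = max(0.8, 0) = 0.8
(x /\ y) = min(0.7, 0.5) = 0.5
((x /\ y) -> z): 0.5 ≤ 0.8, so result = 1
~x: Gödel ¬ of 0.7 = 0 (operand ≠ 0)
~x: Gödel ¬ of 0.7 = 0 (operand ≠ 0)
(~x -> ~x): 0 ≤ 0, so result = 1
(((x /\ y) -> z) /\ (~x -> ~x)) = min(1, 1) = 1
((z \/ (((y /\ x) -> y) /\ ~y)) -> (((x /\ y) -> z) /\ (~x -> ~x))): 0.8 ≤ 1, so result = 1
~((z \/ (((y /\ x) -> y) /\ ~y)) -> (((x /\ y) -> z) /\ (~x -> ~x))): Gödel ¬ of 1 = 0 (operand ≠ 0)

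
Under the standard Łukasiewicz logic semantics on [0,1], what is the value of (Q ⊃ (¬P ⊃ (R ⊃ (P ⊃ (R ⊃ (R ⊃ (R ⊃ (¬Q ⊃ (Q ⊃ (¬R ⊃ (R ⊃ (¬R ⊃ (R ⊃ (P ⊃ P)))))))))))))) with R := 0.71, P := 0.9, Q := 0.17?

1.00

¬P: Łukasiewicz ¬ gives 1 − 0.9 = 0.1
¬Q: Łukasiewicz ¬ gives 1 − 0.17 = 0.83
¬R: Łukasiewicz ¬ gives 1 − 0.71 = 0.29
¬R: Łukasiewicz ¬ gives 1 − 0.71 = 0.29
(P ⊃ P): min(1, 1 − 0.9 + 0.9) = 1
(R ⊃ (P ⊃ P)): min(1, 1 − 0.71 + 1) = 1
(¬R ⊃ (R ⊃ (P ⊃ P))): min(1, 1 − 0.29 + 1) = 1
(R ⊃ (¬R ⊃ (R ⊃ (P ⊃ P)))): min(1, 1 − 0.71 + 1) = 1
(¬R ⊃ (R ⊃ (¬R ⊃ (R ⊃ (P ⊃ P))))): min(1, 1 − 0.29 + 1) = 1
(Q ⊃ (¬R ⊃ (R ⊃ (¬R ⊃ (R ⊃ (P ⊃ P)))))): min(1, 1 − 0.17 + 1) = 1
(¬Q ⊃ (Q ⊃ (¬R ⊃ (R ⊃ (¬R ⊃ (R ⊃ (P ⊃ P))))))): min(1, 1 − 0.83 + 1) = 1
(R ⊃ (¬Q ⊃ (Q ⊃ (¬R ⊃ (R ⊃ (¬R ⊃ (R ⊃ (P ⊃ P)))))))): min(1, 1 − 0.71 + 1) = 1
(R ⊃ (R ⊃ (¬Q ⊃ (Q ⊃ (¬R ⊃ (R ⊃ (¬R ⊃ (R ⊃ (P ⊃ P))))))))): min(1, 1 − 0.71 + 1) = 1
(R ⊃ (R ⊃ (R ⊃ (¬Q ⊃ (Q ⊃ (¬R ⊃ (R ⊃ (¬R ⊃ (R ⊃ (P ⊃ P)))))))))): min(1, 1 − 0.71 + 1) = 1
(P ⊃ (R ⊃ (R ⊃ (R ⊃ (¬Q ⊃ (Q ⊃ (¬R ⊃ (R ⊃ (¬R ⊃ (R ⊃ (P ⊃ P))))))))))): min(1, 1 − 0.9 + 1) = 1
(R ⊃ (P ⊃ (R ⊃ (R ⊃ (R ⊃ (¬Q ⊃ (Q ⊃ (¬R ⊃ (R ⊃ (¬R ⊃ (R ⊃ (P ⊃ P)))))))))))): min(1, 1 − 0.71 + 1) = 1
(¬P ⊃ (R ⊃ (P ⊃ (R ⊃ (R ⊃ (R ⊃ (¬Q ⊃ (Q ⊃ (¬R ⊃ (R ⊃ (¬R ⊃ (R ⊃ (P ⊃ P))))))))))))): min(1, 1 − 0.1 + 1) = 1
(Q ⊃ (¬P ⊃ (R ⊃ (P ⊃ (R ⊃ (R ⊃ (R ⊃ (¬Q ⊃ (Q ⊃ (¬R ⊃ (R ⊃ (¬R ⊃ (R ⊃ (P ⊃ P)))))))))))))): min(1, 1 − 0.17 + 1) = 1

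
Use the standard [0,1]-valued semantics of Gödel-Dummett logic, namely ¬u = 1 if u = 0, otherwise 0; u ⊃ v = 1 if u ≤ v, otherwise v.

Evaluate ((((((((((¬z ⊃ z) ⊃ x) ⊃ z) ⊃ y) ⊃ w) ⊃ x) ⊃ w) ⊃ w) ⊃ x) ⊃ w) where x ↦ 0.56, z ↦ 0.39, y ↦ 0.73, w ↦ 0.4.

¬z: Gödel ¬ of 0.39 = 0 (operand ≠ 0)
(¬z ⊃ z): 0 ≤ 0.39, so result = 1
((¬z ⊃ z) ⊃ x): 1 > 0.56, so result = 0.56
(((¬z ⊃ z) ⊃ x) ⊃ z): 0.56 > 0.39, so result = 0.39
((((¬z ⊃ z) ⊃ x) ⊃ z) ⊃ y): 0.39 ≤ 0.73, so result = 1
(((((¬z ⊃ z) ⊃ x) ⊃ z) ⊃ y) ⊃ w): 1 > 0.4, so result = 0.4
((((((¬z ⊃ z) ⊃ x) ⊃ z) ⊃ y) ⊃ w) ⊃ x): 0.4 ≤ 0.56, so result = 1
(((((((¬z ⊃ z) ⊃ x) ⊃ z) ⊃ y) ⊃ w) ⊃ x) ⊃ w): 1 > 0.4, so result = 0.4
((((((((¬z ⊃ z) ⊃ x) ⊃ z) ⊃ y) ⊃ w) ⊃ x) ⊃ w) ⊃ w): 0.4 ≤ 0.4, so result = 1
(((((((((¬z ⊃ z) ⊃ x) ⊃ z) ⊃ y) ⊃ w) ⊃ x) ⊃ w) ⊃ w) ⊃ x): 1 > 0.56, so result = 0.56
((((((((((¬z ⊃ z) ⊃ x) ⊃ z) ⊃ y) ⊃ w) ⊃ x) ⊃ w) ⊃ w) ⊃ x) ⊃ w): 0.56 > 0.4, so result = 0.4

0.40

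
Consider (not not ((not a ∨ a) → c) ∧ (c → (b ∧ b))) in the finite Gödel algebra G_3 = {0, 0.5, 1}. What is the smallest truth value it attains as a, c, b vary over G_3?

0.00

The minimum is attained at a = 0, c = 0, b = 0:
  not a: Gödel ¬ of 0 = 1 (operand is 0)
  (not a ∨ a) = max(1, 0) = 1
  ((not a ∨ a) → c): 1 > 0, so result = 0
  not ((not a ∨ a) → c): Gödel ¬ of 0 = 1 (operand is 0)
  not not ((not a ∨ a) → c): Gödel ¬ of 1 = 0 (operand ≠ 0)
  (b ∧ b) = min(0, 0) = 0
  (c → (b ∧ b)): 0 ≤ 0, so result = 1
  (not not ((not a ∨ a) → c) ∧ (c → (b ∧ b))) = min(0, 1) = 0
Checking all 27 assignments confirms none give a value below 0.00.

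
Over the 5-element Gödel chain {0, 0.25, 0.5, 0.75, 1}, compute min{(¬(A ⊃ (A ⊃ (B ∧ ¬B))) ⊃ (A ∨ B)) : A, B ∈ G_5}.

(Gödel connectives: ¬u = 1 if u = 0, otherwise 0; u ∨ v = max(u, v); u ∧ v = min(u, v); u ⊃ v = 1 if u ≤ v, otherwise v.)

0.25

The minimum is attained at A = 0.25, B = 0:
  ¬B: Gödel ¬ of 0 = 1 (operand is 0)
  (B ∧ ¬B) = min(0, 1) = 0
  (A ⊃ (B ∧ ¬B)): 0.25 > 0, so result = 0
  (A ⊃ (A ⊃ (B ∧ ¬B))): 0.25 > 0, so result = 0
  ¬(A ⊃ (A ⊃ (B ∧ ¬B))): Gödel ¬ of 0 = 1 (operand is 0)
  (A ∨ B) = max(0.25, 0) = 0.25
  (¬(A ⊃ (A ⊃ (B ∧ ¬B))) ⊃ (A ∨ B)): 1 > 0.25, so result = 0.25
Checking all 25 assignments confirms none give a value below 0.25.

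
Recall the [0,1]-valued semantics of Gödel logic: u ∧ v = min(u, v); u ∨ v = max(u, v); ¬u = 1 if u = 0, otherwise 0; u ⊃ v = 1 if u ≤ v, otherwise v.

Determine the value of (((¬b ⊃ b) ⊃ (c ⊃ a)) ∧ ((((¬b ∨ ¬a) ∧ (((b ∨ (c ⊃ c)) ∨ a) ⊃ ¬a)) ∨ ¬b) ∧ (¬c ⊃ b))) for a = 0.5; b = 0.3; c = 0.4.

0.00

¬b: Gödel ¬ of 0.3 = 0 (operand ≠ 0)
(¬b ⊃ b): 0 ≤ 0.3, so result = 1
(c ⊃ a): 0.4 ≤ 0.5, so result = 1
((¬b ⊃ b) ⊃ (c ⊃ a)): 1 ≤ 1, so result = 1
¬b: Gödel ¬ of 0.3 = 0 (operand ≠ 0)
¬a: Gödel ¬ of 0.5 = 0 (operand ≠ 0)
(¬b ∨ ¬a) = max(0, 0) = 0
(c ⊃ c): 0.4 ≤ 0.4, so result = 1
(b ∨ (c ⊃ c)) = max(0.3, 1) = 1
((b ∨ (c ⊃ c)) ∨ a) = max(1, 0.5) = 1
¬a: Gödel ¬ of 0.5 = 0 (operand ≠ 0)
(((b ∨ (c ⊃ c)) ∨ a) ⊃ ¬a): 1 > 0, so result = 0
((¬b ∨ ¬a) ∧ (((b ∨ (c ⊃ c)) ∨ a) ⊃ ¬a)) = min(0, 0) = 0
¬b: Gödel ¬ of 0.3 = 0 (operand ≠ 0)
(((¬b ∨ ¬a) ∧ (((b ∨ (c ⊃ c)) ∨ a) ⊃ ¬a)) ∨ ¬b) = max(0, 0) = 0
¬c: Gödel ¬ of 0.4 = 0 (operand ≠ 0)
(¬c ⊃ b): 0 ≤ 0.3, so result = 1
((((¬b ∨ ¬a) ∧ (((b ∨ (c ⊃ c)) ∨ a) ⊃ ¬a)) ∨ ¬b) ∧ (¬c ⊃ b)) = min(0, 1) = 0
(((¬b ⊃ b) ⊃ (c ⊃ a)) ∧ ((((¬b ∨ ¬a) ∧ (((b ∨ (c ⊃ c)) ∨ a) ⊃ ¬a)) ∨ ¬b) ∧ (¬c ⊃ b))) = min(1, 0) = 0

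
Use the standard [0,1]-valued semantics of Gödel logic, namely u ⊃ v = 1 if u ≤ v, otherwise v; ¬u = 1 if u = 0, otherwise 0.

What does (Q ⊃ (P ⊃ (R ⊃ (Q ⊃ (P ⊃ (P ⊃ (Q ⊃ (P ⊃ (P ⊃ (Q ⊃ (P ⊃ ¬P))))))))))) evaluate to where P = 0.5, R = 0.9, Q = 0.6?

¬P: Gödel ¬ of 0.5 = 0 (operand ≠ 0)
(P ⊃ ¬P): 0.5 > 0, so result = 0
(Q ⊃ (P ⊃ ¬P)): 0.6 > 0, so result = 0
(P ⊃ (Q ⊃ (P ⊃ ¬P))): 0.5 > 0, so result = 0
(P ⊃ (P ⊃ (Q ⊃ (P ⊃ ¬P)))): 0.5 > 0, so result = 0
(Q ⊃ (P ⊃ (P ⊃ (Q ⊃ (P ⊃ ¬P))))): 0.6 > 0, so result = 0
(P ⊃ (Q ⊃ (P ⊃ (P ⊃ (Q ⊃ (P ⊃ ¬P)))))): 0.5 > 0, so result = 0
(P ⊃ (P ⊃ (Q ⊃ (P ⊃ (P ⊃ (Q ⊃ (P ⊃ ¬P))))))): 0.5 > 0, so result = 0
(Q ⊃ (P ⊃ (P ⊃ (Q ⊃ (P ⊃ (P ⊃ (Q ⊃ (P ⊃ ¬P)))))))): 0.6 > 0, so result = 0
(R ⊃ (Q ⊃ (P ⊃ (P ⊃ (Q ⊃ (P ⊃ (P ⊃ (Q ⊃ (P ⊃ ¬P))))))))): 0.9 > 0, so result = 0
(P ⊃ (R ⊃ (Q ⊃ (P ⊃ (P ⊃ (Q ⊃ (P ⊃ (P ⊃ (Q ⊃ (P ⊃ ¬P)))))))))): 0.5 > 0, so result = 0
(Q ⊃ (P ⊃ (R ⊃ (Q ⊃ (P ⊃ (P ⊃ (Q ⊃ (P ⊃ (P ⊃ (Q ⊃ (P ⊃ ¬P))))))))))): 0.6 > 0, so result = 0

0.00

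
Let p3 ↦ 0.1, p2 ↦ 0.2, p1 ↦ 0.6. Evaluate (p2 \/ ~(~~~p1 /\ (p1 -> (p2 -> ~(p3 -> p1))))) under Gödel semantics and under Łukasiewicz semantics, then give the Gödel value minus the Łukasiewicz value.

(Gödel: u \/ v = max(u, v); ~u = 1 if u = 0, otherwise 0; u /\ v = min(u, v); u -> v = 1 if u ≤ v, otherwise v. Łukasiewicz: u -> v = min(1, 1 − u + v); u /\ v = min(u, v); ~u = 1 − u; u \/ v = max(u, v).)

Gödel evaluation:
  ~p1: Gödel ¬ of 0.6 = 0 (operand ≠ 0)
  ~~p1: Gödel ¬ of 0 = 1 (operand is 0)
  ~~~p1: Gödel ¬ of 1 = 0 (operand ≠ 0)
  (p3 -> p1): 0.1 ≤ 0.6, so result = 1
  ~(p3 -> p1): Gödel ¬ of 1 = 0 (operand ≠ 0)
  (p2 -> ~(p3 -> p1)): 0.2 > 0, so result = 0
  (p1 -> (p2 -> ~(p3 -> p1))): 0.6 > 0, so result = 0
  (~~~p1 /\ (p1 -> (p2 -> ~(p3 -> p1)))) = min(0, 0) = 0
  ~(~~~p1 /\ (p1 -> (p2 -> ~(p3 -> p1)))): Gödel ¬ of 0 = 1 (operand is 0)
  (p2 \/ ~(~~~p1 /\ (p1 -> (p2 -> ~(p3 -> p1))))) = max(0.2, 1) = 1
  Gödel value = 1
Łukasiewicz evaluation:
  ~p1: Łukasiewicz ¬ gives 1 − 0.6 = 0.4
  ~~p1: Łukasiewicz ¬ gives 1 − 0.4 = 0.6
  ~~~p1: Łukasiewicz ¬ gives 1 − 0.6 = 0.4
  (p3 -> p1): min(1, 1 − 0.1 + 0.6) = 1
  ~(p3 -> p1): Łukasiewicz ¬ gives 1 − 1 = 0
  (p2 -> ~(p3 -> p1)): min(1, 1 − 0.2 + 0) = 0.8
  (p1 -> (p2 -> ~(p3 -> p1))): min(1, 1 − 0.6 + 0.8) = 1
  (~~~p1 /\ (p1 -> (p2 -> ~(p3 -> p1)))) = min(0.4, 1) = 0.4
  ~(~~~p1 /\ (p1 -> (p2 -> ~(p3 -> p1)))): Łukasiewicz ¬ gives 1 − 0.4 = 0.6
  (p2 \/ ~(~~~p1 /\ (p1 -> (p2 -> ~(p3 -> p1))))) = max(0.2, 0.6) = 0.6
  Łukasiewicz value = 0.6
Difference: 1 − 0.6 = 0.40

0.40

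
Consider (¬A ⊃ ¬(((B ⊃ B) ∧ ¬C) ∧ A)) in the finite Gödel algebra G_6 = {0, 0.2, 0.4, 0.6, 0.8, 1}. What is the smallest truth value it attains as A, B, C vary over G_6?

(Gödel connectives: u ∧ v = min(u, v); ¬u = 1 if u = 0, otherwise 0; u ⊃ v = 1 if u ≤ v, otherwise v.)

1.00

Every assignment gives 1. For instance at A = 0, B = 0, C = 0:
  ¬A: Gödel ¬ of 0 = 1 (operand is 0)
  (B ⊃ B): 0 ≤ 0, so result = 1
  ¬C: Gödel ¬ of 0 = 1 (operand is 0)
  ((B ⊃ B) ∧ ¬C) = min(1, 1) = 1
  (((B ⊃ B) ∧ ¬C) ∧ A) = min(1, 0) = 0
  ¬(((B ⊃ B) ∧ ¬C) ∧ A): Gödel ¬ of 0 = 1 (operand is 0)
  (¬A ⊃ ¬(((B ⊃ B) ∧ ¬C) ∧ A)): 1 ≤ 1, so result = 1
All 216 assignments give value 1 — the formula is a G_6-tautology.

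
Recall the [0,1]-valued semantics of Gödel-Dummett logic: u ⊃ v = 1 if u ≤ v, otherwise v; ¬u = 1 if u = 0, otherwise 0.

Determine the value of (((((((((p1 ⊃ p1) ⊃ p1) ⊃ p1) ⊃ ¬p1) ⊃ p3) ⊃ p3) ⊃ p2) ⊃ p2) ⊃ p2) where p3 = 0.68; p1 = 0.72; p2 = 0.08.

0.08

(p1 ⊃ p1): 0.72 ≤ 0.72, so result = 1
((p1 ⊃ p1) ⊃ p1): 1 > 0.72, so result = 0.72
(((p1 ⊃ p1) ⊃ p1) ⊃ p1): 0.72 ≤ 0.72, so result = 1
¬p1: Gödel ¬ of 0.72 = 0 (operand ≠ 0)
((((p1 ⊃ p1) ⊃ p1) ⊃ p1) ⊃ ¬p1): 1 > 0, so result = 0
(((((p1 ⊃ p1) ⊃ p1) ⊃ p1) ⊃ ¬p1) ⊃ p3): 0 ≤ 0.68, so result = 1
((((((p1 ⊃ p1) ⊃ p1) ⊃ p1) ⊃ ¬p1) ⊃ p3) ⊃ p3): 1 > 0.68, so result = 0.68
(((((((p1 ⊃ p1) ⊃ p1) ⊃ p1) ⊃ ¬p1) ⊃ p3) ⊃ p3) ⊃ p2): 0.68 > 0.08, so result = 0.08
((((((((p1 ⊃ p1) ⊃ p1) ⊃ p1) ⊃ ¬p1) ⊃ p3) ⊃ p3) ⊃ p2) ⊃ p2): 0.08 ≤ 0.08, so result = 1
(((((((((p1 ⊃ p1) ⊃ p1) ⊃ p1) ⊃ ¬p1) ⊃ p3) ⊃ p3) ⊃ p2) ⊃ p2) ⊃ p2): 1 > 0.08, so result = 0.08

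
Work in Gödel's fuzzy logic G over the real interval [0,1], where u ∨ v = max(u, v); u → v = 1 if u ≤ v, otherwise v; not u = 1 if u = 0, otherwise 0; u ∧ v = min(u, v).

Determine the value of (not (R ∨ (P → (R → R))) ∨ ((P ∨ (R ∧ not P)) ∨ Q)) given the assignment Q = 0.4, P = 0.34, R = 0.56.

0.40

(R → R): 0.56 ≤ 0.56, so result = 1
(P → (R → R)): 0.34 ≤ 1, so result = 1
(R ∨ (P → (R → R))) = max(0.56, 1) = 1
not (R ∨ (P → (R → R))): Gödel ¬ of 1 = 0 (operand ≠ 0)
not P: Gödel ¬ of 0.34 = 0 (operand ≠ 0)
(R ∧ not P) = min(0.56, 0) = 0
(P ∨ (R ∧ not P)) = max(0.34, 0) = 0.34
((P ∨ (R ∧ not P)) ∨ Q) = max(0.34, 0.4) = 0.4
(not (R ∨ (P → (R → R))) ∨ ((P ∨ (R ∧ not P)) ∨ Q)) = max(0, 0.4) = 0.4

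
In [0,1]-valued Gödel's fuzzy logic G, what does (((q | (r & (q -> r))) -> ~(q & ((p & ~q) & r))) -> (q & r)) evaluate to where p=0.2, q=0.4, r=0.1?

0.10

(q -> r): 0.4 > 0.1, so result = 0.1
(r & (q -> r)) = min(0.1, 0.1) = 0.1
(q | (r & (q -> r))) = max(0.4, 0.1) = 0.4
~q: Gödel ¬ of 0.4 = 0 (operand ≠ 0)
(p & ~q) = min(0.2, 0) = 0
((p & ~q) & r) = min(0, 0.1) = 0
(q & ((p & ~q) & r)) = min(0.4, 0) = 0
~(q & ((p & ~q) & r)): Gödel ¬ of 0 = 1 (operand is 0)
((q | (r & (q -> r))) -> ~(q & ((p & ~q) & r))): 0.4 ≤ 1, so result = 1
(q & r) = min(0.4, 0.1) = 0.1
(((q | (r & (q -> r))) -> ~(q & ((p & ~q) & r))) -> (q & r)): 1 > 0.1, so result = 0.1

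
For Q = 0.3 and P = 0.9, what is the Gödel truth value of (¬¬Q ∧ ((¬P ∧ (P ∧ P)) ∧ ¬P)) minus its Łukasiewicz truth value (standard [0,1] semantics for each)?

-0.10

Gödel evaluation:
  ¬Q: Gödel ¬ of 0.3 = 0 (operand ≠ 0)
  ¬¬Q: Gödel ¬ of 0 = 1 (operand is 0)
  ¬P: Gödel ¬ of 0.9 = 0 (operand ≠ 0)
  (P ∧ P) = min(0.9, 0.9) = 0.9
  (¬P ∧ (P ∧ P)) = min(0, 0.9) = 0
  ¬P: Gödel ¬ of 0.9 = 0 (operand ≠ 0)
  ((¬P ∧ (P ∧ P)) ∧ ¬P) = min(0, 0) = 0
  (¬¬Q ∧ ((¬P ∧ (P ∧ P)) ∧ ¬P)) = min(1, 0) = 0
  Gödel value = 0
Łukasiewicz evaluation:
  ¬Q: Łukasiewicz ¬ gives 1 − 0.3 = 0.7
  ¬¬Q: Łukasiewicz ¬ gives 1 − 0.7 = 0.3
  ¬P: Łukasiewicz ¬ gives 1 − 0.9 = 0.1
  (P ∧ P) = min(0.9, 0.9) = 0.9
  (¬P ∧ (P ∧ P)) = min(0.1, 0.9) = 0.1
  ¬P: Łukasiewicz ¬ gives 1 − 0.9 = 0.1
  ((¬P ∧ (P ∧ P)) ∧ ¬P) = min(0.1, 0.1) = 0.1
  (¬¬Q ∧ ((¬P ∧ (P ∧ P)) ∧ ¬P)) = min(0.3, 0.1) = 0.1
  Łukasiewicz value = 0.1
Difference: 0 − 0.1 = -0.10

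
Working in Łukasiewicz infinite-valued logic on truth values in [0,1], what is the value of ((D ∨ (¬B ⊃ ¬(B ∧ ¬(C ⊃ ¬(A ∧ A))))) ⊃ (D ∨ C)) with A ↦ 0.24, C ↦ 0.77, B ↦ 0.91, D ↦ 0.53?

¬B: Łukasiewicz ¬ gives 1 − 0.91 = 0.09
(A ∧ A) = min(0.24, 0.24) = 0.24
¬(A ∧ A): Łukasiewicz ¬ gives 1 − 0.24 = 0.76
(C ⊃ ¬(A ∧ A)): min(1, 1 − 0.77 + 0.76) = 0.99
¬(C ⊃ ¬(A ∧ A)): Łukasiewicz ¬ gives 1 − 0.99 = 0.01
(B ∧ ¬(C ⊃ ¬(A ∧ A))) = min(0.91, 0.01) = 0.01
¬(B ∧ ¬(C ⊃ ¬(A ∧ A))): Łukasiewicz ¬ gives 1 − 0.01 = 0.99
(¬B ⊃ ¬(B ∧ ¬(C ⊃ ¬(A ∧ A)))): min(1, 1 − 0.09 + 0.99) = 1
(D ∨ (¬B ⊃ ¬(B ∧ ¬(C ⊃ ¬(A ∧ A))))) = max(0.53, 1) = 1
(D ∨ C) = max(0.53, 0.77) = 0.77
((D ∨ (¬B ⊃ ¬(B ∧ ¬(C ⊃ ¬(A ∧ A))))) ⊃ (D ∨ C)): min(1, 1 − 1 + 0.77) = 0.77

0.77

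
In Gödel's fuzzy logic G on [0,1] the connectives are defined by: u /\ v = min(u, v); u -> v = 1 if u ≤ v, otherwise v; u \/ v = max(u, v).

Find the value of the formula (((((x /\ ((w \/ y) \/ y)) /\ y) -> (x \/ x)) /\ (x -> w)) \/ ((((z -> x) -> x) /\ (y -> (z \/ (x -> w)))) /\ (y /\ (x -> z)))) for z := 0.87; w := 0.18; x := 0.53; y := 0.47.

0.47

(w \/ y) = max(0.18, 0.47) = 0.47
((w \/ y) \/ y) = max(0.47, 0.47) = 0.47
(x /\ ((w \/ y) \/ y)) = min(0.53, 0.47) = 0.47
((x /\ ((w \/ y) \/ y)) /\ y) = min(0.47, 0.47) = 0.47
(x \/ x) = max(0.53, 0.53) = 0.53
(((x /\ ((w \/ y) \/ y)) /\ y) -> (x \/ x)): 0.47 ≤ 0.53, so result = 1
(x -> w): 0.53 > 0.18, so result = 0.18
((((x /\ ((w \/ y) \/ y)) /\ y) -> (x \/ x)) /\ (x -> w)) = min(1, 0.18) = 0.18
(z -> x): 0.87 > 0.53, so result = 0.53
((z -> x) -> x): 0.53 ≤ 0.53, so result = 1
(x -> w): 0.53 > 0.18, so result = 0.18
(z \/ (x -> w)) = max(0.87, 0.18) = 0.87
(y -> (z \/ (x -> w))): 0.47 ≤ 0.87, so result = 1
(((z -> x) -> x) /\ (y -> (z \/ (x -> w)))) = min(1, 1) = 1
(x -> z): 0.53 ≤ 0.87, so result = 1
(y /\ (x -> z)) = min(0.47, 1) = 0.47
((((z -> x) -> x) /\ (y -> (z \/ (x -> w)))) /\ (y /\ (x -> z))) = min(1, 0.47) = 0.47
(((((x /\ ((w \/ y) \/ y)) /\ y) -> (x \/ x)) /\ (x -> w)) \/ ((((z -> x) -> x) /\ (y -> (z \/ (x -> w)))) /\ (y /\ (x -> z)))) = max(0.18, 0.47) = 0.47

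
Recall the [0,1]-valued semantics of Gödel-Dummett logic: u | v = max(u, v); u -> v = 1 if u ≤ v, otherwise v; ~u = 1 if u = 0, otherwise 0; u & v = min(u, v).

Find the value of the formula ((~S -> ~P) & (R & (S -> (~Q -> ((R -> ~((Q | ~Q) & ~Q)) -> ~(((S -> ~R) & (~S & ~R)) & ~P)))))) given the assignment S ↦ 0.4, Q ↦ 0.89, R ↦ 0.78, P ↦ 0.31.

~S: Gödel ¬ of 0.4 = 0 (operand ≠ 0)
~P: Gödel ¬ of 0.31 = 0 (operand ≠ 0)
(~S -> ~P): 0 ≤ 0, so result = 1
~Q: Gödel ¬ of 0.89 = 0 (operand ≠ 0)
~Q: Gödel ¬ of 0.89 = 0 (operand ≠ 0)
(Q | ~Q) = max(0.89, 0) = 0.89
~Q: Gödel ¬ of 0.89 = 0 (operand ≠ 0)
((Q | ~Q) & ~Q) = min(0.89, 0) = 0
~((Q | ~Q) & ~Q): Gödel ¬ of 0 = 1 (operand is 0)
(R -> ~((Q | ~Q) & ~Q)): 0.78 ≤ 1, so result = 1
~R: Gödel ¬ of 0.78 = 0 (operand ≠ 0)
(S -> ~R): 0.4 > 0, so result = 0
~S: Gödel ¬ of 0.4 = 0 (operand ≠ 0)
~R: Gödel ¬ of 0.78 = 0 (operand ≠ 0)
(~S & ~R) = min(0, 0) = 0
((S -> ~R) & (~S & ~R)) = min(0, 0) = 0
~P: Gödel ¬ of 0.31 = 0 (operand ≠ 0)
(((S -> ~R) & (~S & ~R)) & ~P) = min(0, 0) = 0
~(((S -> ~R) & (~S & ~R)) & ~P): Gödel ¬ of 0 = 1 (operand is 0)
((R -> ~((Q | ~Q) & ~Q)) -> ~(((S -> ~R) & (~S & ~R)) & ~P)): 1 ≤ 1, so result = 1
(~Q -> ((R -> ~((Q | ~Q) & ~Q)) -> ~(((S -> ~R) & (~S & ~R)) & ~P))): 0 ≤ 1, so result = 1
(S -> (~Q -> ((R -> ~((Q | ~Q) & ~Q)) -> ~(((S -> ~R) & (~S & ~R)) & ~P)))): 0.4 ≤ 1, so result = 1
(R & (S -> (~Q -> ((R -> ~((Q | ~Q) & ~Q)) -> ~(((S -> ~R) & (~S & ~R)) & ~P))))) = min(0.78, 1) = 0.78
((~S -> ~P) & (R & (S -> (~Q -> ((R -> ~((Q | ~Q) & ~Q)) -> ~(((S -> ~R) & (~S & ~R)) & ~P)))))) = min(1, 0.78) = 0.78

0.78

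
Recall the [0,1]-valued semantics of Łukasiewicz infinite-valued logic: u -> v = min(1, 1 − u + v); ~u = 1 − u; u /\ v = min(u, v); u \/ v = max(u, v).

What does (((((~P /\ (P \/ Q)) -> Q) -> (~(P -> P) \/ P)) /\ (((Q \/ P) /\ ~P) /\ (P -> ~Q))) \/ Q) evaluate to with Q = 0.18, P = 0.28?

~P: Łukasiewicz ¬ gives 1 − 0.28 = 0.72
(P \/ Q) = max(0.28, 0.18) = 0.28
(~P /\ (P \/ Q)) = min(0.72, 0.28) = 0.28
((~P /\ (P \/ Q)) -> Q): min(1, 1 − 0.28 + 0.18) = 0.9
(P -> P): min(1, 1 − 0.28 + 0.28) = 1
~(P -> P): Łukasiewicz ¬ gives 1 − 1 = 0
(~(P -> P) \/ P) = max(0, 0.28) = 0.28
(((~P /\ (P \/ Q)) -> Q) -> (~(P -> P) \/ P)): min(1, 1 − 0.9 + 0.28) = 0.38
(Q \/ P) = max(0.18, 0.28) = 0.28
~P: Łukasiewicz ¬ gives 1 − 0.28 = 0.72
((Q \/ P) /\ ~P) = min(0.28, 0.72) = 0.28
~Q: Łukasiewicz ¬ gives 1 − 0.18 = 0.82
(P -> ~Q): min(1, 1 − 0.28 + 0.82) = 1
(((Q \/ P) /\ ~P) /\ (P -> ~Q)) = min(0.28, 1) = 0.28
((((~P /\ (P \/ Q)) -> Q) -> (~(P -> P) \/ P)) /\ (((Q \/ P) /\ ~P) /\ (P -> ~Q))) = min(0.38, 0.28) = 0.28
(((((~P /\ (P \/ Q)) -> Q) -> (~(P -> P) \/ P)) /\ (((Q \/ P) /\ ~P) /\ (P -> ~Q))) \/ Q) = max(0.28, 0.18) = 0.28

0.28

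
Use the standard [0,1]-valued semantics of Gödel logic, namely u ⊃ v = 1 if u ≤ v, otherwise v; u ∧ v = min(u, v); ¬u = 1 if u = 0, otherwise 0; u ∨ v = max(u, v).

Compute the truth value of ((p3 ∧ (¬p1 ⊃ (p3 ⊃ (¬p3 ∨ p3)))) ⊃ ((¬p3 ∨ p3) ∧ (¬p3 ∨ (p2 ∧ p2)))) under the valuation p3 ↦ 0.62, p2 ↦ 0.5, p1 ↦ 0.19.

0.50

¬p1: Gödel ¬ of 0.19 = 0 (operand ≠ 0)
¬p3: Gödel ¬ of 0.62 = 0 (operand ≠ 0)
(¬p3 ∨ p3) = max(0, 0.62) = 0.62
(p3 ⊃ (¬p3 ∨ p3)): 0.62 ≤ 0.62, so result = 1
(¬p1 ⊃ (p3 ⊃ (¬p3 ∨ p3))): 0 ≤ 1, so result = 1
(p3 ∧ (¬p1 ⊃ (p3 ⊃ (¬p3 ∨ p3)))) = min(0.62, 1) = 0.62
¬p3: Gödel ¬ of 0.62 = 0 (operand ≠ 0)
(¬p3 ∨ p3) = max(0, 0.62) = 0.62
¬p3: Gödel ¬ of 0.62 = 0 (operand ≠ 0)
(p2 ∧ p2) = min(0.5, 0.5) = 0.5
(¬p3 ∨ (p2 ∧ p2)) = max(0, 0.5) = 0.5
((¬p3 ∨ p3) ∧ (¬p3 ∨ (p2 ∧ p2))) = min(0.62, 0.5) = 0.5
((p3 ∧ (¬p1 ⊃ (p3 ⊃ (¬p3 ∨ p3)))) ⊃ ((¬p3 ∨ p3) ∧ (¬p3 ∨ (p2 ∧ p2)))): 0.62 > 0.5, so result = 0.5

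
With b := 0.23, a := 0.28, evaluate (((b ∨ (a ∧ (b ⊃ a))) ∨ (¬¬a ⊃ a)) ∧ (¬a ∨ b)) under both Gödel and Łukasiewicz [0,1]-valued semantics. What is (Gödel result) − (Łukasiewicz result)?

-0.49

Gödel evaluation:
  (b ⊃ a): 0.23 ≤ 0.28, so result = 1
  (a ∧ (b ⊃ a)) = min(0.28, 1) = 0.28
  (b ∨ (a ∧ (b ⊃ a))) = max(0.23, 0.28) = 0.28
  ¬a: Gödel ¬ of 0.28 = 0 (operand ≠ 0)
  ¬¬a: Gödel ¬ of 0 = 1 (operand is 0)
  (¬¬a ⊃ a): 1 > 0.28, so result = 0.28
  ((b ∨ (a ∧ (b ⊃ a))) ∨ (¬¬a ⊃ a)) = max(0.28, 0.28) = 0.28
  ¬a: Gödel ¬ of 0.28 = 0 (operand ≠ 0)
  (¬a ∨ b) = max(0, 0.23) = 0.23
  (((b ∨ (a ∧ (b ⊃ a))) ∨ (¬¬a ⊃ a)) ∧ (¬a ∨ b)) = min(0.28, 0.23) = 0.23
  Gödel value = 0.23
Łukasiewicz evaluation:
  (b ⊃ a): min(1, 1 − 0.23 + 0.28) = 1
  (a ∧ (b ⊃ a)) = min(0.28, 1) = 0.28
  (b ∨ (a ∧ (b ⊃ a))) = max(0.23, 0.28) = 0.28
  ¬a: Łukasiewicz ¬ gives 1 − 0.28 = 0.72
  ¬¬a: Łukasiewicz ¬ gives 1 − 0.72 = 0.28
  (¬¬a ⊃ a): min(1, 1 − 0.28 + 0.28) = 1
  ((b ∨ (a ∧ (b ⊃ a))) ∨ (¬¬a ⊃ a)) = max(0.28, 1) = 1
  ¬a: Łukasiewicz ¬ gives 1 − 0.28 = 0.72
  (¬a ∨ b) = max(0.72, 0.23) = 0.72
  (((b ∨ (a ∧ (b ⊃ a))) ∨ (¬¬a ⊃ a)) ∧ (¬a ∨ b)) = min(1, 0.72) = 0.72
  Łukasiewicz value = 0.72
Difference: 0.23 − 0.72 = -0.49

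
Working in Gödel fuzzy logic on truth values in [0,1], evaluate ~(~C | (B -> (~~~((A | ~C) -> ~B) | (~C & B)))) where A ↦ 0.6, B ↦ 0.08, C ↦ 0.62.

~C: Gödel ¬ of 0.62 = 0 (operand ≠ 0)
~C: Gödel ¬ of 0.62 = 0 (operand ≠ 0)
(A | ~C) = max(0.6, 0) = 0.6
~B: Gödel ¬ of 0.08 = 0 (operand ≠ 0)
((A | ~C) -> ~B): 0.6 > 0, so result = 0
~((A | ~C) -> ~B): Gödel ¬ of 0 = 1 (operand is 0)
~~((A | ~C) -> ~B): Gödel ¬ of 1 = 0 (operand ≠ 0)
~~~((A | ~C) -> ~B): Gödel ¬ of 0 = 1 (operand is 0)
~C: Gödel ¬ of 0.62 = 0 (operand ≠ 0)
(~C & B) = min(0, 0.08) = 0
(~~~((A | ~C) -> ~B) | (~C & B)) = max(1, 0) = 1
(B -> (~~~((A | ~C) -> ~B) | (~C & B))): 0.08 ≤ 1, so result = 1
(~C | (B -> (~~~((A | ~C) -> ~B) | (~C & B)))) = max(0, 1) = 1
~(~C | (B -> (~~~((A | ~C) -> ~B) | (~C & B)))): Gödel ¬ of 1 = 0 (operand ≠ 0)

0.00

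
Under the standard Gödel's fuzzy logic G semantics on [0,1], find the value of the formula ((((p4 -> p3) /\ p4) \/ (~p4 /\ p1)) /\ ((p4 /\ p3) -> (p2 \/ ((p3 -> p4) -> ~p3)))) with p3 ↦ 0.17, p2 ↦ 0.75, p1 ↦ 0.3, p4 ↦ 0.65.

0.17

(p4 -> p3): 0.65 > 0.17, so result = 0.17
((p4 -> p3) /\ p4) = min(0.17, 0.65) = 0.17
~p4: Gödel ¬ of 0.65 = 0 (operand ≠ 0)
(~p4 /\ p1) = min(0, 0.3) = 0
(((p4 -> p3) /\ p4) \/ (~p4 /\ p1)) = max(0.17, 0) = 0.17
(p4 /\ p3) = min(0.65, 0.17) = 0.17
(p3 -> p4): 0.17 ≤ 0.65, so result = 1
~p3: Gödel ¬ of 0.17 = 0 (operand ≠ 0)
((p3 -> p4) -> ~p3): 1 > 0, so result = 0
(p2 \/ ((p3 -> p4) -> ~p3)) = max(0.75, 0) = 0.75
((p4 /\ p3) -> (p2 \/ ((p3 -> p4) -> ~p3))): 0.17 ≤ 0.75, so result = 1
((((p4 -> p3) /\ p4) \/ (~p4 /\ p1)) /\ ((p4 /\ p3) -> (p2 \/ ((p3 -> p4) -> ~p3)))) = min(0.17, 1) = 0.17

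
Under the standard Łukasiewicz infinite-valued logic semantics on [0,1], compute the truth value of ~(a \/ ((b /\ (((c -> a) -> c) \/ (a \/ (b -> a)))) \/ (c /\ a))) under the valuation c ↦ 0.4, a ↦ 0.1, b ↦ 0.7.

(c -> a): min(1, 1 − 0.4 + 0.1) = 0.7
((c -> a) -> c): min(1, 1 − 0.7 + 0.4) = 0.7
(b -> a): min(1, 1 − 0.7 + 0.1) = 0.4
(a \/ (b -> a)) = max(0.1, 0.4) = 0.4
(((c -> a) -> c) \/ (a \/ (b -> a))) = max(0.7, 0.4) = 0.7
(b /\ (((c -> a) -> c) \/ (a \/ (b -> a)))) = min(0.7, 0.7) = 0.7
(c /\ a) = min(0.4, 0.1) = 0.1
((b /\ (((c -> a) -> c) \/ (a \/ (b -> a)))) \/ (c /\ a)) = max(0.7, 0.1) = 0.7
(a \/ ((b /\ (((c -> a) -> c) \/ (a \/ (b -> a)))) \/ (c /\ a))) = max(0.1, 0.7) = 0.7
~(a \/ ((b /\ (((c -> a) -> c) \/ (a \/ (b -> a)))) \/ (c /\ a))): Łukasiewicz ¬ gives 1 − 0.7 = 0.3

0.30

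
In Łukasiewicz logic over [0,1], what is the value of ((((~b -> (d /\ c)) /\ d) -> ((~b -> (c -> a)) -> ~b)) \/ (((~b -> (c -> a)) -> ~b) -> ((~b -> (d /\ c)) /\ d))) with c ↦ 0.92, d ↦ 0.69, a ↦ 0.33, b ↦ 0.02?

1.00

~b: Łukasiewicz ¬ gives 1 − 0.02 = 0.98
(d /\ c) = min(0.69, 0.92) = 0.69
(~b -> (d /\ c)): min(1, 1 − 0.98 + 0.69) = 0.71
((~b -> (d /\ c)) /\ d) = min(0.71, 0.69) = 0.69
~b: Łukasiewicz ¬ gives 1 − 0.02 = 0.98
(c -> a): min(1, 1 − 0.92 + 0.33) = 0.41
(~b -> (c -> a)): min(1, 1 − 0.98 + 0.41) = 0.43
~b: Łukasiewicz ¬ gives 1 − 0.02 = 0.98
((~b -> (c -> a)) -> ~b): min(1, 1 − 0.43 + 0.98) = 1
(((~b -> (d /\ c)) /\ d) -> ((~b -> (c -> a)) -> ~b)): min(1, 1 − 0.69 + 1) = 1
~b: Łukasiewicz ¬ gives 1 − 0.02 = 0.98
(c -> a): min(1, 1 − 0.92 + 0.33) = 0.41
(~b -> (c -> a)): min(1, 1 − 0.98 + 0.41) = 0.43
~b: Łukasiewicz ¬ gives 1 − 0.02 = 0.98
((~b -> (c -> a)) -> ~b): min(1, 1 − 0.43 + 0.98) = 1
~b: Łukasiewicz ¬ gives 1 − 0.02 = 0.98
(d /\ c) = min(0.69, 0.92) = 0.69
(~b -> (d /\ c)): min(1, 1 − 0.98 + 0.69) = 0.71
((~b -> (d /\ c)) /\ d) = min(0.71, 0.69) = 0.69
(((~b -> (c -> a)) -> ~b) -> ((~b -> (d /\ c)) /\ d)): min(1, 1 − 1 + 0.69) = 0.69
((((~b -> (d /\ c)) /\ d) -> ((~b -> (c -> a)) -> ~b)) \/ (((~b -> (c -> a)) -> ~b) -> ((~b -> (d /\ c)) /\ d))) = max(1, 0.69) = 1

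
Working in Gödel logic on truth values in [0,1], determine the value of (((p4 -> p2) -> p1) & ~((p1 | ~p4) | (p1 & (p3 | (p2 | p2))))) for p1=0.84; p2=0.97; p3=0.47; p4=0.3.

0.00

(p4 -> p2): 0.3 ≤ 0.97, so result = 1
((p4 -> p2) -> p1): 1 > 0.84, so result = 0.84
~p4: Gödel ¬ of 0.3 = 0 (operand ≠ 0)
(p1 | ~p4) = max(0.84, 0) = 0.84
(p2 | p2) = max(0.97, 0.97) = 0.97
(p3 | (p2 | p2)) = max(0.47, 0.97) = 0.97
(p1 & (p3 | (p2 | p2))) = min(0.84, 0.97) = 0.84
((p1 | ~p4) | (p1 & (p3 | (p2 | p2)))) = max(0.84, 0.84) = 0.84
~((p1 | ~p4) | (p1 & (p3 | (p2 | p2)))): Gödel ¬ of 0.84 = 0 (operand ≠ 0)
(((p4 -> p2) -> p1) & ~((p1 | ~p4) | (p1 & (p3 | (p2 | p2))))) = min(0.84, 0) = 0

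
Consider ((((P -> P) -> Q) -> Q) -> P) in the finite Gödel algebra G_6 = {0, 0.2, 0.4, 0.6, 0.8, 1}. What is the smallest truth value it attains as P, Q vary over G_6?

The minimum is attained at P = 0, Q = 0:
  (P -> P): 0 ≤ 0, so result = 1
  ((P -> P) -> Q): 1 > 0, so result = 0
  (((P -> P) -> Q) -> Q): 0 ≤ 0, so result = 1
  ((((P -> P) -> Q) -> Q) -> P): 1 > 0, so result = 0
Checking all 36 assignments confirms none give a value below 0.00.

0.00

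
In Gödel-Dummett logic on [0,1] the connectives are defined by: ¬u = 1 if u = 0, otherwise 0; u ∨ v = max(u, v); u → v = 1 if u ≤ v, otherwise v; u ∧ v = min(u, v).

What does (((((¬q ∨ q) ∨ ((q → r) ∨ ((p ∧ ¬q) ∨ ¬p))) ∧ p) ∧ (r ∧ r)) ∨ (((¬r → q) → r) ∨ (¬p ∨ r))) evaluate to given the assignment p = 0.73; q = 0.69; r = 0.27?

0.27

¬q: Gödel ¬ of 0.69 = 0 (operand ≠ 0)
(¬q ∨ q) = max(0, 0.69) = 0.69
(q → r): 0.69 > 0.27, so result = 0.27
¬q: Gödel ¬ of 0.69 = 0 (operand ≠ 0)
(p ∧ ¬q) = min(0.73, 0) = 0
¬p: Gödel ¬ of 0.73 = 0 (operand ≠ 0)
((p ∧ ¬q) ∨ ¬p) = max(0, 0) = 0
((q → r) ∨ ((p ∧ ¬q) ∨ ¬p)) = max(0.27, 0) = 0.27
((¬q ∨ q) ∨ ((q → r) ∨ ((p ∧ ¬q) ∨ ¬p))) = max(0.69, 0.27) = 0.69
(((¬q ∨ q) ∨ ((q → r) ∨ ((p ∧ ¬q) ∨ ¬p))) ∧ p) = min(0.69, 0.73) = 0.69
(r ∧ r) = min(0.27, 0.27) = 0.27
((((¬q ∨ q) ∨ ((q → r) ∨ ((p ∧ ¬q) ∨ ¬p))) ∧ p) ∧ (r ∧ r)) = min(0.69, 0.27) = 0.27
¬r: Gödel ¬ of 0.27 = 0 (operand ≠ 0)
(¬r → q): 0 ≤ 0.69, so result = 1
((¬r → q) → r): 1 > 0.27, so result = 0.27
¬p: Gödel ¬ of 0.73 = 0 (operand ≠ 0)
(¬p ∨ r) = max(0, 0.27) = 0.27
(((¬r → q) → r) ∨ (¬p ∨ r)) = max(0.27, 0.27) = 0.27
(((((¬q ∨ q) ∨ ((q → r) ∨ ((p ∧ ¬q) ∨ ¬p))) ∧ p) ∧ (r ∧ r)) ∨ (((¬r → q) → r) ∨ (¬p ∨ r))) = max(0.27, 0.27) = 0.27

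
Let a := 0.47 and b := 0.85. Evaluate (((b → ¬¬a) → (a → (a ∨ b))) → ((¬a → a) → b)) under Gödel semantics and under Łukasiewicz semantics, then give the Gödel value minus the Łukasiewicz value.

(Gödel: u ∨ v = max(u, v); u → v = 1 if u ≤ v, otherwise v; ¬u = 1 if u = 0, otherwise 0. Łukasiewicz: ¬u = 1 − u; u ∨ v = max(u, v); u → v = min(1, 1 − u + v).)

-0.06

Gödel evaluation:
  ¬a: Gödel ¬ of 0.47 = 0 (operand ≠ 0)
  ¬¬a: Gödel ¬ of 0 = 1 (operand is 0)
  (b → ¬¬a): 0.85 ≤ 1, so result = 1
  (a ∨ b) = max(0.47, 0.85) = 0.85
  (a → (a ∨ b)): 0.47 ≤ 0.85, so result = 1
  ((b → ¬¬a) → (a → (a ∨ b))): 1 ≤ 1, so result = 1
  ¬a: Gödel ¬ of 0.47 = 0 (operand ≠ 0)
  (¬a → a): 0 ≤ 0.47, so result = 1
  ((¬a → a) → b): 1 > 0.85, so result = 0.85
  (((b → ¬¬a) → (a → (a ∨ b))) → ((¬a → a) → b)): 1 > 0.85, so result = 0.85
  Gödel value = 0.85
Łukasiewicz evaluation:
  ¬a: Łukasiewicz ¬ gives 1 − 0.47 = 0.53
  ¬¬a: Łukasiewicz ¬ gives 1 − 0.53 = 0.47
  (b → ¬¬a): min(1, 1 − 0.85 + 0.47) = 0.62
  (a ∨ b) = max(0.47, 0.85) = 0.85
  (a → (a ∨ b)): min(1, 1 − 0.47 + 0.85) = 1
  ((b → ¬¬a) → (a → (a ∨ b))): min(1, 1 − 0.62 + 1) = 1
  ¬a: Łukasiewicz ¬ gives 1 − 0.47 = 0.53
  (¬a → a): min(1, 1 − 0.53 + 0.47) = 0.94
  ((¬a → a) → b): min(1, 1 − 0.94 + 0.85) = 0.91
  (((b → ¬¬a) → (a → (a ∨ b))) → ((¬a → a) → b)): min(1, 1 − 1 + 0.91) = 0.91
  Łukasiewicz value = 0.91
Difference: 0.85 − 0.91 = -0.06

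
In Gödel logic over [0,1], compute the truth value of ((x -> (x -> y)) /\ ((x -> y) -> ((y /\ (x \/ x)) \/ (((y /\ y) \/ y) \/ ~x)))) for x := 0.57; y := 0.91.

(x -> y): 0.57 ≤ 0.91, so result = 1
(x -> (x -> y)): 0.57 ≤ 1, so result = 1
(x -> y): 0.57 ≤ 0.91, so result = 1
(x \/ x) = max(0.57, 0.57) = 0.57
(y /\ (x \/ x)) = min(0.91, 0.57) = 0.57
(y /\ y) = min(0.91, 0.91) = 0.91
((y /\ y) \/ y) = max(0.91, 0.91) = 0.91
~x: Gödel ¬ of 0.57 = 0 (operand ≠ 0)
(((y /\ y) \/ y) \/ ~x) = max(0.91, 0) = 0.91
((y /\ (x \/ x)) \/ (((y /\ y) \/ y) \/ ~x)) = max(0.57, 0.91) = 0.91
((x -> y) -> ((y /\ (x \/ x)) \/ (((y /\ y) \/ y) \/ ~x))): 1 > 0.91, so result = 0.91
((x -> (x -> y)) /\ ((x -> y) -> ((y /\ (x \/ x)) \/ (((y /\ y) \/ y) \/ ~x)))) = min(1, 0.91) = 0.91

0.91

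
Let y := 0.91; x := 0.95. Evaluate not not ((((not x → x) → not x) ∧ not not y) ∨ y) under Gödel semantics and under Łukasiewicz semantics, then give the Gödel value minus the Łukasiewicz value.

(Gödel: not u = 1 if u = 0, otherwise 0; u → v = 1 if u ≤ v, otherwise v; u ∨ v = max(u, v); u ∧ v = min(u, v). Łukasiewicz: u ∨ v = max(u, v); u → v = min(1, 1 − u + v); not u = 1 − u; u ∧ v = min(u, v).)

0.09

Gödel evaluation:
  not x: Gödel ¬ of 0.95 = 0 (operand ≠ 0)
  (not x → x): 0 ≤ 0.95, so result = 1
  not x: Gödel ¬ of 0.95 = 0 (operand ≠ 0)
  ((not x → x) → not x): 1 > 0, so result = 0
  not y: Gödel ¬ of 0.91 = 0 (operand ≠ 0)
  not not y: Gödel ¬ of 0 = 1 (operand is 0)
  (((not x → x) → not x) ∧ not not y) = min(0, 1) = 0
  ((((not x → x) → not x) ∧ not not y) ∨ y) = max(0, 0.91) = 0.91
  not ((((not x → x) → not x) ∧ not not y) ∨ y): Gödel ¬ of 0.91 = 0 (operand ≠ 0)
  not not ((((not x → x) → not x) ∧ not not y) ∨ y): Gödel ¬ of 0 = 1 (operand is 0)
  Gödel value = 1
Łukasiewicz evaluation:
  not x: Łukasiewicz ¬ gives 1 − 0.95 = 0.05
  (not x → x): min(1, 1 − 0.05 + 0.95) = 1
  not x: Łukasiewicz ¬ gives 1 − 0.95 = 0.05
  ((not x → x) → not x): min(1, 1 − 1 + 0.05) = 0.05
  not y: Łukasiewicz ¬ gives 1 − 0.91 = 0.09
  not not y: Łukasiewicz ¬ gives 1 − 0.09 = 0.91
  (((not x → x) → not x) ∧ not not y) = min(0.05, 0.91) = 0.05
  ((((not x → x) → not x) ∧ not not y) ∨ y) = max(0.05, 0.91) = 0.91
  not ((((not x → x) → not x) ∧ not not y) ∨ y): Łukasiewicz ¬ gives 1 − 0.91 = 0.09
  not not ((((not x → x) → not x) ∧ not not y) ∨ y): Łukasiewicz ¬ gives 1 − 0.09 = 0.91
  Łukasiewicz value = 0.91
Difference: 1 − 0.91 = 0.09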